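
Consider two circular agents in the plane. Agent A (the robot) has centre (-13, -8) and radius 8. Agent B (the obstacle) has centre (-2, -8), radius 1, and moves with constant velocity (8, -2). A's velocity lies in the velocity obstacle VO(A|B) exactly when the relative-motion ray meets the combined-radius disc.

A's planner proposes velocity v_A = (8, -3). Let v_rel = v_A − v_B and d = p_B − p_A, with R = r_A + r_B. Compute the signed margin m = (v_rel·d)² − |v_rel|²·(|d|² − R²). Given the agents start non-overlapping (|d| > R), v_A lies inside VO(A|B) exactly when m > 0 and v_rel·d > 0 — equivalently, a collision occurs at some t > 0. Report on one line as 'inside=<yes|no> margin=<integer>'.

d = (11, 0),  |d|² = 121;  R = 8+1 = 9,  c = 121−9² = 40
v_rel = (0, -1),  |v_rel|² = 1;  v_rel·d = (0)·(11) + (-1)·(0) = 0
1·t² − 0·t + 40 = 0  ⇒  m = 0² − 1·40 = -40
m = -40 < 0,  v_rel·d = 0 = 0  ⇒  outside

inside=no margin=-40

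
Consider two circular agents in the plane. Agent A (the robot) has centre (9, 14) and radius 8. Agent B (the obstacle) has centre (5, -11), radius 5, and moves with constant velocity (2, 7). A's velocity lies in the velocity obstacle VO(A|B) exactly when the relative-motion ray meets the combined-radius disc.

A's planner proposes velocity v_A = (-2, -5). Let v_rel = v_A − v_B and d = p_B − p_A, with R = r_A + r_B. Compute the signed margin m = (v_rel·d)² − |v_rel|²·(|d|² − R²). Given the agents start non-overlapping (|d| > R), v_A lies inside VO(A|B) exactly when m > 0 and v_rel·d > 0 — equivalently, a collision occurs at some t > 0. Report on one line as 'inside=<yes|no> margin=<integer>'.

d = (-4, -25),  |d|² = 641;  R = 8+5 = 13,  c = 641−13² = 472
v_rel = (-4, -12),  |v_rel|² = 160;  v_rel·d = (-4)·(-4) + (-12)·(-25) = 316
160·t² − 632·t + 472 = 0  ⇒  m = 316² − 160·472 = 24336
m = 24336 > 0,  v_rel·d = 316 > 0  ⇒  inside

inside=yes margin=24336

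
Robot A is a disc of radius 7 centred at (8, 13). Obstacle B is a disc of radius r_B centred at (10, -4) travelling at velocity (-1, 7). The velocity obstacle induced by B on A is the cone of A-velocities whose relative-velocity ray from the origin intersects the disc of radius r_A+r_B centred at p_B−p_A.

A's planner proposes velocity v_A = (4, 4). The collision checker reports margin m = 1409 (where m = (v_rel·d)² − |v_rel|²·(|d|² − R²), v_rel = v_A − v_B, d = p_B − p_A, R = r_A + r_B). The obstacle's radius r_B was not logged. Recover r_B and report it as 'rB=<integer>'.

m = 1409
d = (2, -17);  v_rel = (5, -3),  |v_rel|² = 34
v_rel×d = (5)·(-17) − (-3)·(2) = -79
since m = R²·34 − (-79)²:  R² = (6241 + 1409) / 34 = 225
R = √225 = 15  ⇒  r_B = 15 − 7 = 8

rB=8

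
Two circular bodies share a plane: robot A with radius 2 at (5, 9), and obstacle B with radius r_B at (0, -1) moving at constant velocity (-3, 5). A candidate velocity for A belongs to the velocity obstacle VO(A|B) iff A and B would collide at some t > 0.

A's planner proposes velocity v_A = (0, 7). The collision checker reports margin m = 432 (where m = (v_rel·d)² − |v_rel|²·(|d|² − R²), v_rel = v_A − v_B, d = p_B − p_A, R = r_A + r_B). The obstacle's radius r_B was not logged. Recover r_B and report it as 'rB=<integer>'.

m = 432
d = (-5, -10);  v_rel = (3, 2),  |v_rel|² = 13
v_rel×d = (3)·(-10) − (2)·(-5) = -20
since m = R²·13 − (-20)²:  R² = (400 + 432) / 13 = 64
R = √64 = 8  ⇒  r_B = 8 − 2 = 6

rB=6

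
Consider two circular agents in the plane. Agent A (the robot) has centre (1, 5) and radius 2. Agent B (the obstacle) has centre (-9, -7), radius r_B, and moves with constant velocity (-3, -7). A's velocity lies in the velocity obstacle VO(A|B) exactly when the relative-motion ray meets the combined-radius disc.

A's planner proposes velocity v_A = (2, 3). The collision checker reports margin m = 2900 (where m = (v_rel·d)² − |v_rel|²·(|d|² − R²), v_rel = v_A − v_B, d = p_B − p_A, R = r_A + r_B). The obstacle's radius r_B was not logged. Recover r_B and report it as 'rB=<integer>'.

m = 2900
d = (-10, -12);  v_rel = (5, 10),  |v_rel|² = 125
v_rel×d = (5)·(-12) − (10)·(-10) = 40
since m = R²·125 − 40²:  R² = (1600 + 2900) / 125 = 36
R = √36 = 6  ⇒  r_B = 6 − 2 = 4

rB=4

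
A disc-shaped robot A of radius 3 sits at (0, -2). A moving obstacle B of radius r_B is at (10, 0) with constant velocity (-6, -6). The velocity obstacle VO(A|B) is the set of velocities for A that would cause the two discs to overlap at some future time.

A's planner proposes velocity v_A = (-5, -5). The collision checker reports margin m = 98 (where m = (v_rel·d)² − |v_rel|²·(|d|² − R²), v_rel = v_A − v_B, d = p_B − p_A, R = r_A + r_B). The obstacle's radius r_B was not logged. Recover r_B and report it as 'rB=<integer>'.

m = 98
d = (10, 2);  v_rel = (1, 1),  |v_rel|² = 2
v_rel×d = (1)·(2) − (1)·(10) = -8
since m = R²·2 − (-8)²:  R² = (64 + 98) / 2 = 81
R = √81 = 9  ⇒  r_B = 9 − 3 = 6

rB=6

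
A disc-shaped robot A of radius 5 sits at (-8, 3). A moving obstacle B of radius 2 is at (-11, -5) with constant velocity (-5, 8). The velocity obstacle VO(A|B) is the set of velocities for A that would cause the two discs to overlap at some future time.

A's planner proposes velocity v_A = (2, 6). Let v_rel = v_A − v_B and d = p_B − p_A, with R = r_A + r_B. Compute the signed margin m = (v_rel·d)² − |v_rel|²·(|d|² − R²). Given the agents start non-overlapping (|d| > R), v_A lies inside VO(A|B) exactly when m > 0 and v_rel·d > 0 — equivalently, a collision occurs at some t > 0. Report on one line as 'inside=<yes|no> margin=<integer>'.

d = (-3, -8),  |d|² = 73;  R = 5+2 = 7,  c = 73−7² = 24
v_rel = (7, -2),  |v_rel|² = 53;  v_rel·d = (7)·(-3) + (-2)·(-8) = -5
53·t² + 10·t + 24 = 0  ⇒  m = (-5)² − 53·24 = -1247
m = -1247 < 0,  v_rel·d = -5 < 0  ⇒  outside

inside=no margin=-1247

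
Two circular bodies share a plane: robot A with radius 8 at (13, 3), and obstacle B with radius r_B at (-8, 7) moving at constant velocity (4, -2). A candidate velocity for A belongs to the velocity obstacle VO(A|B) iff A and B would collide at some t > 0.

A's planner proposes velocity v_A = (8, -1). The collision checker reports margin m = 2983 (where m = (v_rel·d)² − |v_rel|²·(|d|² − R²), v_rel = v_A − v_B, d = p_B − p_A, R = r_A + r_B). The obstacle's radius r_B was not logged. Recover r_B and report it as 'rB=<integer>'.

m = 2983
d = (-21, 4);  v_rel = (4, 1),  |v_rel|² = 17
v_rel×d = (4)·(4) − (1)·(-21) = 37
since m = R²·17 − 37²:  R² = (1369 + 2983) / 17 = 256
R = √256 = 16  ⇒  r_B = 16 − 8 = 8

rB=8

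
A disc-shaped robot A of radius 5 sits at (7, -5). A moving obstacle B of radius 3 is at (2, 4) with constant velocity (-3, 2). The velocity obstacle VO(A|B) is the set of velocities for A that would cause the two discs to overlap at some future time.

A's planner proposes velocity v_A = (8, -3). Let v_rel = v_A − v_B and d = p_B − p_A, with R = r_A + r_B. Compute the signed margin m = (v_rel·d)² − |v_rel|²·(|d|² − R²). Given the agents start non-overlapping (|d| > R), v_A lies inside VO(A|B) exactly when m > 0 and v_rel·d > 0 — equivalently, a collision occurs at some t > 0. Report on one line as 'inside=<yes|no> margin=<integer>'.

d = (-5, 9),  |d|² = 106;  R = 5+3 = 8,  c = 106−8² = 42
v_rel = (11, -5),  |v_rel|² = 146;  v_rel·d = (11)·(-5) + (-5)·(9) = -100
146·t² + 200·t + 42 = 0  ⇒  m = (-100)² − 146·42 = 3868
m = 3868 > 0,  v_rel·d = -100 < 0  ⇒  outside

inside=no margin=3868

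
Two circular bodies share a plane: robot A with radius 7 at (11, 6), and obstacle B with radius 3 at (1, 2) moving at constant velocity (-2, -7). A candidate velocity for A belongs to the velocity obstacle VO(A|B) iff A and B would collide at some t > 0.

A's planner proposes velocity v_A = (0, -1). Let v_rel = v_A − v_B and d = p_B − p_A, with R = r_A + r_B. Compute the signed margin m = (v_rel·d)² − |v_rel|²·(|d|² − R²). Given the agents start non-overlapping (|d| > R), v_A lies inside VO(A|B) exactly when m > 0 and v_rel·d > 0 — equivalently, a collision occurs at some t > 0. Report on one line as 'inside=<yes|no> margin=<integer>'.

d = (-10, -4),  |d|² = 116;  R = 7+3 = 10,  c = 116−10² = 16
v_rel = (2, 6),  |v_rel|² = 40;  v_rel·d = (2)·(-10) + (6)·(-4) = -44
40·t² + 88·t + 16 = 0  ⇒  m = (-44)² − 40·16 = 1296
m = 1296 > 0,  v_rel·d = -44 < 0  ⇒  outside

inside=no margin=1296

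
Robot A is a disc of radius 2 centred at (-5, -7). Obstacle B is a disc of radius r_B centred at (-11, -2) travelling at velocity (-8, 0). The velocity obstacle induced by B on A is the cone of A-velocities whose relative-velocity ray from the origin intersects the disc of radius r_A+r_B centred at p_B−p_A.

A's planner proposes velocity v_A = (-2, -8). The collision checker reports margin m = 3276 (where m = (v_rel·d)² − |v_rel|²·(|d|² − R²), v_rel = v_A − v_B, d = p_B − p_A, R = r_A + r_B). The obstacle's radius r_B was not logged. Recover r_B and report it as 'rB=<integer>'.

m = 3276
d = (-6, 5);  v_rel = (6, -8),  |v_rel|² = 100
v_rel×d = (6)·(5) − (-8)·(-6) = -18
since m = R²·100 − (-18)²:  R² = (324 + 3276) / 100 = 36
R = √36 = 6  ⇒  r_B = 6 − 2 = 4

rB=4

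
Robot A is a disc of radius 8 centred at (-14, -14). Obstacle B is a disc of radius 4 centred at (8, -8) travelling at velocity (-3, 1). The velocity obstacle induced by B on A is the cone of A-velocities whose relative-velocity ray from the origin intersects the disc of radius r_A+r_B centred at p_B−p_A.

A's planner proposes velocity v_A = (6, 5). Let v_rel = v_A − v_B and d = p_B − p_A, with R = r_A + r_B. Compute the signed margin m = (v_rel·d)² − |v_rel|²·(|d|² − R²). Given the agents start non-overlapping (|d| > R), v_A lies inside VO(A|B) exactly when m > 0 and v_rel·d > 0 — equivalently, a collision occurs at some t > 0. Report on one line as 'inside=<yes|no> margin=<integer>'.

d = (22, 6),  |d|² = 520;  R = 8+4 = 12,  c = 520−12² = 376
v_rel = (9, 4),  |v_rel|² = 97;  v_rel·d = (9)·(22) + (4)·(6) = 222
97·t² − 444·t + 376 = 0  ⇒  m = 222² − 97·376 = 12812
m = 12812 > 0,  v_rel·d = 222 > 0  ⇒  inside

inside=yes margin=12812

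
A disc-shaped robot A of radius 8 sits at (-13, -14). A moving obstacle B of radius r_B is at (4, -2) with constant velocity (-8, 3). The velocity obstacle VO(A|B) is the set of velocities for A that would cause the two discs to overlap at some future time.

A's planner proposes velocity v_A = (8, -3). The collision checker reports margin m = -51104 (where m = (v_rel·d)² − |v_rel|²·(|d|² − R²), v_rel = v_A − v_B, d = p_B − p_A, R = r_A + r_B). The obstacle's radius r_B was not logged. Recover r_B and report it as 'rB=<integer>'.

m = -51104
d = (17, 12);  v_rel = (16, -6),  |v_rel|² = 292
v_rel×d = (16)·(12) − (-6)·(17) = 294
since m = R²·292 − 294²:  R² = (86436 + -51104) / 292 = 121
R = √121 = 11  ⇒  r_B = 11 − 8 = 3

rB=3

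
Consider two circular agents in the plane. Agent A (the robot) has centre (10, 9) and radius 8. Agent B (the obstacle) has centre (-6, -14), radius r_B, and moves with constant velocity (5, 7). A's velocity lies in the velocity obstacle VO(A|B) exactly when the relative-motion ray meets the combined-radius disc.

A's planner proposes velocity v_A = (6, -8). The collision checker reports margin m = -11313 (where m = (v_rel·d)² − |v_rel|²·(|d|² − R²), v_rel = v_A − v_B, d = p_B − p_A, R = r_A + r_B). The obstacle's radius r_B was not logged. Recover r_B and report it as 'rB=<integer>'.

m = -11313
d = (-16, -23);  v_rel = (1, -15),  |v_rel|² = 226
v_rel×d = (1)·(-23) − (-15)·(-16) = -263
since m = R²·226 − (-263)²:  R² = (69169 + -11313) / 226 = 256
R = √256 = 16  ⇒  r_B = 16 − 8 = 8

rB=8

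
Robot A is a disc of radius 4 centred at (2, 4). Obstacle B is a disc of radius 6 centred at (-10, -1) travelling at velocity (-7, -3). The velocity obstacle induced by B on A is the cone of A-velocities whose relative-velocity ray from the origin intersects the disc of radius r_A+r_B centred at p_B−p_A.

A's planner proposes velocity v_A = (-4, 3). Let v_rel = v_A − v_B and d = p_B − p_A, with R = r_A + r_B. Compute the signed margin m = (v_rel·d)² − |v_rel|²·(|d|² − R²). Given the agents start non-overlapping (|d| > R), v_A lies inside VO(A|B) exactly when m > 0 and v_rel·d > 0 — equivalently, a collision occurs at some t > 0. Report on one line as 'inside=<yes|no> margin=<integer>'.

d = (-12, -5),  |d|² = 169;  R = 4+6 = 10,  c = 169−10² = 69
v_rel = (3, 6),  |v_rel|² = 45;  v_rel·d = (3)·(-12) + (6)·(-5) = -66
45·t² + 132·t + 69 = 0  ⇒  m = (-66)² − 45·69 = 1251
m = 1251 > 0,  v_rel·d = -66 < 0  ⇒  outside

inside=no margin=1251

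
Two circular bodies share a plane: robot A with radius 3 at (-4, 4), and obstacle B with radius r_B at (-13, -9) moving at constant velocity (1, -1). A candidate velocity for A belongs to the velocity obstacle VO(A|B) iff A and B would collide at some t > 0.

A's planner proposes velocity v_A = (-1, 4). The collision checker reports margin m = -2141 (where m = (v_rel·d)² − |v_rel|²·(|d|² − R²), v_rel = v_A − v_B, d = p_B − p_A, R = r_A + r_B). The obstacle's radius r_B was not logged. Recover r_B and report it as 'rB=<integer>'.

m = -2141
d = (-9, -13);  v_rel = (-2, 5),  |v_rel|² = 29
v_rel×d = (-2)·(-13) − (5)·(-9) = 71
since m = R²·29 − 71²:  R² = (5041 + -2141) / 29 = 100
R = √100 = 10  ⇒  r_B = 10 − 3 = 7

rB=7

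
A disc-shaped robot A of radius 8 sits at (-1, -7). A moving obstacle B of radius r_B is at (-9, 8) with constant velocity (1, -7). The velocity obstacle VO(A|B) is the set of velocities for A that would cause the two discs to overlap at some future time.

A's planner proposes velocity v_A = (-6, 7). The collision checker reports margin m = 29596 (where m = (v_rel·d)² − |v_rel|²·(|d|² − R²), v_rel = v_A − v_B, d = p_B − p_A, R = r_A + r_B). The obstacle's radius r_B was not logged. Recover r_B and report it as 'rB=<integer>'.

m = 29596
d = (-8, 15);  v_rel = (-7, 14),  |v_rel|² = 245
v_rel×d = (-7)·(15) − (14)·(-8) = 7
since m = R²·245 − 7²:  R² = (49 + 29596) / 245 = 121
R = √121 = 11  ⇒  r_B = 11 − 8 = 3

rB=3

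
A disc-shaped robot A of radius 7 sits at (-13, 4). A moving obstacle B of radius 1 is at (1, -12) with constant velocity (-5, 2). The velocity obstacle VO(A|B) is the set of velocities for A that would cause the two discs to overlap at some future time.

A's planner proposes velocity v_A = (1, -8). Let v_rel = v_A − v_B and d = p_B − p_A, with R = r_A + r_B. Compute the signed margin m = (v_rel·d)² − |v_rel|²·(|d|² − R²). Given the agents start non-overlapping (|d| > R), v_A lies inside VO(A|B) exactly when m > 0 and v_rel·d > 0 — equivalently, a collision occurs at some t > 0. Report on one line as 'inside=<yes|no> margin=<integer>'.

d = (14, -16),  |d|² = 452;  R = 7+1 = 8,  c = 452−8² = 388
v_rel = (6, -10),  |v_rel|² = 136;  v_rel·d = (6)·(14) + (-10)·(-16) = 244
136·t² − 488·t + 388 = 0  ⇒  m = 244² − 136·388 = 6768
m = 6768 > 0,  v_rel·d = 244 > 0  ⇒  inside

inside=yes margin=6768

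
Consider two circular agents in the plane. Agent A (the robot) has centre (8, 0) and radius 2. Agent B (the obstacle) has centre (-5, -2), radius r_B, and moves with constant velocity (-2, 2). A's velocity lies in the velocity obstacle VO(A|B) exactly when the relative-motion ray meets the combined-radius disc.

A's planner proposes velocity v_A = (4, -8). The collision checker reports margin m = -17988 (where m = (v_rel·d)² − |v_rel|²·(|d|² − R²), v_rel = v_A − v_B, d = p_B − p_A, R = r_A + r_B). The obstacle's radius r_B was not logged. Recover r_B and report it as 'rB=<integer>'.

m = -17988
d = (-13, -2);  v_rel = (6, -10),  |v_rel|² = 136
v_rel×d = (6)·(-2) − (-10)·(-13) = -142
since m = R²·136 − (-142)²:  R² = (20164 + -17988) / 136 = 16
R = √16 = 4  ⇒  r_B = 4 − 2 = 2

rB=2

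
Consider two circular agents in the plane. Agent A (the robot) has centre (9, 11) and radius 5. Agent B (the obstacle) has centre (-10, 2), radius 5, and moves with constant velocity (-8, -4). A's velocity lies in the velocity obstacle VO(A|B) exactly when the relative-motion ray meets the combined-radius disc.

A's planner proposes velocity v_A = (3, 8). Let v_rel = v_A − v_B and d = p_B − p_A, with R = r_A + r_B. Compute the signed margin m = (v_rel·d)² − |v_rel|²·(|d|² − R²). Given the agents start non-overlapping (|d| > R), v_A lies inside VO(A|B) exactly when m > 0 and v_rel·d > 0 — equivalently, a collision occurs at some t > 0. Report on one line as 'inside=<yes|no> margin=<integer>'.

d = (-19, -9),  |d|² = 442;  R = 5+5 = 10,  c = 442−10² = 342
v_rel = (11, 12),  |v_rel|² = 265;  v_rel·d = (11)·(-19) + (12)·(-9) = -317
265·t² + 634·t + 342 = 0  ⇒  m = (-317)² − 265·342 = 9859
m = 9859 > 0,  v_rel·d = -317 < 0  ⇒  outside

inside=no margin=9859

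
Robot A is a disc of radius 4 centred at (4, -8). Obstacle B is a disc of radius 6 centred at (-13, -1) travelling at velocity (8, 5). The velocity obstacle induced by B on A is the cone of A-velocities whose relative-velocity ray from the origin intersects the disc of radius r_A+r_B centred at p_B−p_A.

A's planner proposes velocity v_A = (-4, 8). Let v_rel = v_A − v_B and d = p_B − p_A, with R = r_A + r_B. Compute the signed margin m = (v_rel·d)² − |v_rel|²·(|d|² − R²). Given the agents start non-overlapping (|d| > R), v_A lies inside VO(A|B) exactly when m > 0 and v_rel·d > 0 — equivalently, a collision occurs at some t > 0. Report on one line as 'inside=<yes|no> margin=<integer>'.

d = (-17, 7),  |d|² = 338;  R = 4+6 = 10,  c = 338−10² = 238
v_rel = (-12, 3),  |v_rel|² = 153;  v_rel·d = (-12)·(-17) + (3)·(7) = 225
153·t² − 450·t + 238 = 0  ⇒  m = 225² − 153·238 = 14211
m = 14211 > 0,  v_rel·d = 225 > 0  ⇒  inside

inside=yes margin=14211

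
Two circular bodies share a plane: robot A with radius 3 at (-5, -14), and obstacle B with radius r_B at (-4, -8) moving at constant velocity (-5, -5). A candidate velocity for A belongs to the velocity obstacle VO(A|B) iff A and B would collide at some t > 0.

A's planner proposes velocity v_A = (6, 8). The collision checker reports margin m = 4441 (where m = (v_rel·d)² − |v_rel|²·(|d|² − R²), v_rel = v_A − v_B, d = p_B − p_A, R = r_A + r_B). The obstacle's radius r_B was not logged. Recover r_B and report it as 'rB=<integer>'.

m = 4441
d = (1, 6);  v_rel = (11, 13),  |v_rel|² = 290
v_rel×d = (11)·(6) − (13)·(1) = 53
since m = R²·290 − 53²:  R² = (2809 + 4441) / 290 = 25
R = √25 = 5  ⇒  r_B = 5 − 3 = 2

rB=2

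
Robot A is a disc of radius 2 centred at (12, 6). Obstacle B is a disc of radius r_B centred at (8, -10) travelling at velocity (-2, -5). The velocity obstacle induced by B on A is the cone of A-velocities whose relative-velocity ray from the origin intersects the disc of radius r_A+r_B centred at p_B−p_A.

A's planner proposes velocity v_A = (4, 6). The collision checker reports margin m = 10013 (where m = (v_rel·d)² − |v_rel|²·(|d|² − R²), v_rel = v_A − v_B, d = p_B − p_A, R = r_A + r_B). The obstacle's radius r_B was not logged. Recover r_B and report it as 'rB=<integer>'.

m = 10013
d = (-4, -16);  v_rel = (6, 11),  |v_rel|² = 157
v_rel×d = (6)·(-16) − (11)·(-4) = -52
since m = R²·157 − (-52)²:  R² = (2704 + 10013) / 157 = 81
R = √81 = 9  ⇒  r_B = 9 − 2 = 7

rB=7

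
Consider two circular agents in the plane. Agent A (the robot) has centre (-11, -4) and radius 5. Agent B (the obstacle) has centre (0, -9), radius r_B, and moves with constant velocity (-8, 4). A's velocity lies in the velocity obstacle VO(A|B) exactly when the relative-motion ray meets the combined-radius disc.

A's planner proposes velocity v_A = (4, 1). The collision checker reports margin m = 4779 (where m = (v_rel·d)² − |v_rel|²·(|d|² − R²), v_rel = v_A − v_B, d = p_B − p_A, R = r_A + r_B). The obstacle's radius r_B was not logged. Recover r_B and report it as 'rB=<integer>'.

m = 4779
d = (11, -5);  v_rel = (12, -3),  |v_rel|² = 153
v_rel×d = (12)·(-5) − (-3)·(11) = -27
since m = R²·153 − (-27)²:  R² = (729 + 4779) / 153 = 36
R = √36 = 6  ⇒  r_B = 6 − 5 = 1

rB=1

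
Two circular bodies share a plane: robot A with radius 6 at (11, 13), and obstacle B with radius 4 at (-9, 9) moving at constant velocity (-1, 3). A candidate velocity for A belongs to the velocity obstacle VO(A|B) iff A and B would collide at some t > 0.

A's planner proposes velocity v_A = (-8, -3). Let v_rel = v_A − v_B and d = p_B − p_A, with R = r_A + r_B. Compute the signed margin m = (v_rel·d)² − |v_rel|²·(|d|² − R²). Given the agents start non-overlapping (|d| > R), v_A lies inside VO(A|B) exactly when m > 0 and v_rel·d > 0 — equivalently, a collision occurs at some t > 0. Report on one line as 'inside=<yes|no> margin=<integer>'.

d = (-20, -4),  |d|² = 416;  R = 6+4 = 10,  c = 416−10² = 316
v_rel = (-7, -6),  |v_rel|² = 85;  v_rel·d = (-7)·(-20) + (-6)·(-4) = 164
85·t² − 328·t + 316 = 0  ⇒  m = 164² − 85·316 = 36
m = 36 > 0,  v_rel·d = 164 > 0  ⇒  inside

inside=yes margin=36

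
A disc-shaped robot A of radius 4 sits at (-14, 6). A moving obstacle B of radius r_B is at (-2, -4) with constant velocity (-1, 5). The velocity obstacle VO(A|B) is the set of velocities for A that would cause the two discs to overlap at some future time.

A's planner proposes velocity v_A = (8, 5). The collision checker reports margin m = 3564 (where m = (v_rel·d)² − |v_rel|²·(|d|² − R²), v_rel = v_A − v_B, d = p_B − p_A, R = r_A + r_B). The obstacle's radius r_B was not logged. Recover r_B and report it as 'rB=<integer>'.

m = 3564
d = (12, -10);  v_rel = (9, 0),  |v_rel|² = 81
v_rel×d = (9)·(-10) − (0)·(12) = -90
since m = R²·81 − (-90)²:  R² = (8100 + 3564) / 81 = 144
R = √144 = 12  ⇒  r_B = 12 − 4 = 8

rB=8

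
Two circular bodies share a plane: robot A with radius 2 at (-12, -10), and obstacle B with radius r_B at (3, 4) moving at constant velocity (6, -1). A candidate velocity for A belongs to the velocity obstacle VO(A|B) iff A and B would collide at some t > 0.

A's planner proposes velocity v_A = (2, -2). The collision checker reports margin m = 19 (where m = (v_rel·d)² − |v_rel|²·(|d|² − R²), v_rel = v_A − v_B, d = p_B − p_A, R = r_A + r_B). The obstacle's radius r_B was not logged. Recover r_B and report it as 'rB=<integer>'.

m = 19
d = (15, 14);  v_rel = (-4, -1),  |v_rel|² = 17
v_rel×d = (-4)·(14) − (-1)·(15) = -41
since m = R²·17 − (-41)²:  R² = (1681 + 19) / 17 = 100
R = √100 = 10  ⇒  r_B = 10 − 2 = 8

rB=8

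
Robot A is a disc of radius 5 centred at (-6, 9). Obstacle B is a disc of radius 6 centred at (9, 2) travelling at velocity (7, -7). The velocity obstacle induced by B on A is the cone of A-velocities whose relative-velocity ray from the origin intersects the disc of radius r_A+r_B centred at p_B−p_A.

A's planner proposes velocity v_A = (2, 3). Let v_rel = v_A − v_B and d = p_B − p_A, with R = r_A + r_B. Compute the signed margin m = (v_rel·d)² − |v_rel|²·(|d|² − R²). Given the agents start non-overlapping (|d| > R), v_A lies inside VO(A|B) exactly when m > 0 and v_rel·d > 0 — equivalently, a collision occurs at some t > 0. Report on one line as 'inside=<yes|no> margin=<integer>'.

d = (15, -7),  |d|² = 274;  R = 5+6 = 11,  c = 274−11² = 153
v_rel = (-5, 10),  |v_rel|² = 125;  v_rel·d = (-5)·(15) + (10)·(-7) = -145
125·t² + 290·t + 153 = 0  ⇒  m = (-145)² − 125·153 = 1900
m = 1900 > 0,  v_rel·d = -145 < 0  ⇒  outside

inside=no margin=1900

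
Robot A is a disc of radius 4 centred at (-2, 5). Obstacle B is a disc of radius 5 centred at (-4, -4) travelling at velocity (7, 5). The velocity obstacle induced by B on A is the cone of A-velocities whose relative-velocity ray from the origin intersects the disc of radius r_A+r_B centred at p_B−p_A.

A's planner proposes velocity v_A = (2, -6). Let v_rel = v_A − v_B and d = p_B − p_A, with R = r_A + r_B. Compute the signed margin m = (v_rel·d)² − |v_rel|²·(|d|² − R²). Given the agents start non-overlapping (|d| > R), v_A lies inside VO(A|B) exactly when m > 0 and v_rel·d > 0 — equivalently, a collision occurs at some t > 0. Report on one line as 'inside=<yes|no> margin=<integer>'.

d = (-2, -9),  |d|² = 85;  R = 4+5 = 9,  c = 85−9² = 4
v_rel = (-5, -11),  |v_rel|² = 146;  v_rel·d = (-5)·(-2) + (-11)·(-9) = 109
146·t² − 218·t + 4 = 0  ⇒  m = 109² − 146·4 = 11297
m = 11297 > 0,  v_rel·d = 109 > 0  ⇒  inside

inside=yes margin=11297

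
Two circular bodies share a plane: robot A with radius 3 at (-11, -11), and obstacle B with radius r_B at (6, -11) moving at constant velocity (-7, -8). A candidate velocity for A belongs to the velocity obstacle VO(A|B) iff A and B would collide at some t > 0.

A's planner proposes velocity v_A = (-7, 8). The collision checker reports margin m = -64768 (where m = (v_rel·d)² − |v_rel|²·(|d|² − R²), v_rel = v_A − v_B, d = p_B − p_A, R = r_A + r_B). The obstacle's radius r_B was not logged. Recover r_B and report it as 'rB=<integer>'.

m = -64768
d = (17, 0);  v_rel = (0, 16),  |v_rel|² = 256
v_rel×d = (0)·(0) − (16)·(17) = -272
since m = R²·256 − (-272)²:  R² = (73984 + -64768) / 256 = 36
R = √36 = 6  ⇒  r_B = 6 − 3 = 3

rB=3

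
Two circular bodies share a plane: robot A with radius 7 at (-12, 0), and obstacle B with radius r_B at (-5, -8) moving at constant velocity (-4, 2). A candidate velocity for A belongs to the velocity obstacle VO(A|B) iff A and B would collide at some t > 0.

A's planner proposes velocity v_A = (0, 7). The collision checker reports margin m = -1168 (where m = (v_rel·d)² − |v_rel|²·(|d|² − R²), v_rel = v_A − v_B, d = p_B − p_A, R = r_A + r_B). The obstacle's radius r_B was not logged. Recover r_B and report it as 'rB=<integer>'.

m = -1168
d = (7, -8);  v_rel = (4, 5),  |v_rel|² = 41
v_rel×d = (4)·(-8) − (5)·(7) = -67
since m = R²·41 − (-67)²:  R² = (4489 + -1168) / 41 = 81
R = √81 = 9  ⇒  r_B = 9 − 7 = 2

rB=2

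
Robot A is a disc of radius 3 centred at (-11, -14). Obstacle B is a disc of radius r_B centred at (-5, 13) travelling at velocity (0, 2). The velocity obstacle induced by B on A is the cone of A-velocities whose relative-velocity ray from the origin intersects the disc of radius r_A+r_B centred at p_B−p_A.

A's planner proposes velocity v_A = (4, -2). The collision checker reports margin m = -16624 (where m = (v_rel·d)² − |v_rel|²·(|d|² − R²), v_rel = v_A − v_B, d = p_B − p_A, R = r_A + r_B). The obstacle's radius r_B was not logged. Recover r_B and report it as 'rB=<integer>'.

m = -16624
d = (6, 27);  v_rel = (4, -4),  |v_rel|² = 32
v_rel×d = (4)·(27) − (-4)·(6) = 132
since m = R²·32 − 132²:  R² = (17424 + -16624) / 32 = 25
R = √25 = 5  ⇒  r_B = 5 − 3 = 2

rB=2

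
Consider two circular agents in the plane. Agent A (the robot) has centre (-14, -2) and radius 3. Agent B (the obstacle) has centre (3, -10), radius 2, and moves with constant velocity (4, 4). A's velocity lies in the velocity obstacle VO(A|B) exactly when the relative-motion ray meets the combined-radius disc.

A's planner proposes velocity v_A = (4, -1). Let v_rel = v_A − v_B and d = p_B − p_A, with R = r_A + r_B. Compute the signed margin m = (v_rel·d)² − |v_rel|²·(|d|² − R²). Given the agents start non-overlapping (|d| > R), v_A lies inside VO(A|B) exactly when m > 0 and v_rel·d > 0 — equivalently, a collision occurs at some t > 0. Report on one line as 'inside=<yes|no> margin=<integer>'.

d = (17, -8),  |d|² = 353;  R = 3+2 = 5,  c = 353−5² = 328
v_rel = (0, -5),  |v_rel|² = 25;  v_rel·d = (0)·(17) + (-5)·(-8) = 40
25·t² − 80·t + 328 = 0  ⇒  m = 40² − 25·328 = -6600
m = -6600 < 0,  v_rel·d = 40 > 0  ⇒  outside

inside=no margin=-6600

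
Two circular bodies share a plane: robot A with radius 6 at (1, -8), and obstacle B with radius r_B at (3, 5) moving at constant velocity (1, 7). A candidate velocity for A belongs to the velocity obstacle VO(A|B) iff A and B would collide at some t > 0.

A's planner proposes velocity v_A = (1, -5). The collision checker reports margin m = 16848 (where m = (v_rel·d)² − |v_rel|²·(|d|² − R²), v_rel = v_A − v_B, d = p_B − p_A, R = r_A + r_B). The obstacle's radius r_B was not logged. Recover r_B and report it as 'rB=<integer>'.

m = 16848
d = (2, 13);  v_rel = (0, -12),  |v_rel|² = 144
v_rel×d = (0)·(13) − (-12)·(2) = 24
since m = R²·144 − 24²:  R² = (576 + 16848) / 144 = 121
R = √121 = 11  ⇒  r_B = 11 − 6 = 5

rB=5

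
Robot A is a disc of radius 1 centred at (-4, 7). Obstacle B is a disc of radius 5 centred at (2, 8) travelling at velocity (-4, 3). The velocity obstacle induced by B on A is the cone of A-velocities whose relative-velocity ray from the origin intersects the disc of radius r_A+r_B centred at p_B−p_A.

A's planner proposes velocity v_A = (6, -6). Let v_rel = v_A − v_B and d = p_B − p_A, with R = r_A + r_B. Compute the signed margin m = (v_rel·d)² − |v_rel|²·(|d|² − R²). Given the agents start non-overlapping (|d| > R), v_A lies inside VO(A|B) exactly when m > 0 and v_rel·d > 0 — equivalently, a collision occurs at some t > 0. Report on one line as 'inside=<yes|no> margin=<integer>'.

d = (6, 1),  |d|² = 37;  R = 1+5 = 6,  c = 37−6² = 1
v_rel = (10, -9),  |v_rel|² = 181;  v_rel·d = (10)·(6) + (-9)·(1) = 51
181·t² − 102·t + 1 = 0  ⇒  m = 51² − 181·1 = 2420
m = 2420 > 0,  v_rel·d = 51 > 0  ⇒  inside

inside=yes margin=2420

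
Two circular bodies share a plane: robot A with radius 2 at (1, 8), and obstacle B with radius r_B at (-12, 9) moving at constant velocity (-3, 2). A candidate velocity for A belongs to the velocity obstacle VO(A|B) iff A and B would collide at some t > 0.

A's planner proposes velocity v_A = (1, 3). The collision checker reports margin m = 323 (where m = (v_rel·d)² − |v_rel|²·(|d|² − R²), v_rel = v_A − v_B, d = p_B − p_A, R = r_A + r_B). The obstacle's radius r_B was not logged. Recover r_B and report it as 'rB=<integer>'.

m = 323
d = (-13, 1);  v_rel = (4, 1),  |v_rel|² = 17
v_rel×d = (4)·(1) − (1)·(-13) = 17
since m = R²·17 − 17²:  R² = (289 + 323) / 17 = 36
R = √36 = 6  ⇒  r_B = 6 − 2 = 4

rB=4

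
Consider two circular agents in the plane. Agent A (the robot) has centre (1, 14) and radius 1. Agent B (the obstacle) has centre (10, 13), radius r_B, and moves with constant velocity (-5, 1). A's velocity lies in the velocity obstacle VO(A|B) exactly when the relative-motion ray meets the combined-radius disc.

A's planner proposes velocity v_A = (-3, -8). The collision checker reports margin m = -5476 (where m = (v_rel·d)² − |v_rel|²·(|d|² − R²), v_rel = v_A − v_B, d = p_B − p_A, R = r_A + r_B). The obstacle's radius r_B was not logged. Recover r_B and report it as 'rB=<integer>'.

m = -5476
d = (9, -1);  v_rel = (2, -9),  |v_rel|² = 85
v_rel×d = (2)·(-1) − (-9)·(9) = 79
since m = R²·85 − 79²:  R² = (6241 + -5476) / 85 = 9
R = √9 = 3  ⇒  r_B = 3 − 1 = 2

rB=2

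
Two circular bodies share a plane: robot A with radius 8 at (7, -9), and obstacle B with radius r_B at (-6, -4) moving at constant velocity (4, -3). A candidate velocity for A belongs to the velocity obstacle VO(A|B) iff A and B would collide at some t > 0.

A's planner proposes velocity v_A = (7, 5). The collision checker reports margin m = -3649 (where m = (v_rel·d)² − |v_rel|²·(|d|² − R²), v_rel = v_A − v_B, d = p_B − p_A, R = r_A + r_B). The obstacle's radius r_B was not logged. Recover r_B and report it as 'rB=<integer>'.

m = -3649
d = (-13, 5);  v_rel = (3, 8),  |v_rel|² = 73
v_rel×d = (3)·(5) − (8)·(-13) = 119
since m = R²·73 − 119²:  R² = (14161 + -3649) / 73 = 144
R = √144 = 12  ⇒  r_B = 12 − 8 = 4

rB=4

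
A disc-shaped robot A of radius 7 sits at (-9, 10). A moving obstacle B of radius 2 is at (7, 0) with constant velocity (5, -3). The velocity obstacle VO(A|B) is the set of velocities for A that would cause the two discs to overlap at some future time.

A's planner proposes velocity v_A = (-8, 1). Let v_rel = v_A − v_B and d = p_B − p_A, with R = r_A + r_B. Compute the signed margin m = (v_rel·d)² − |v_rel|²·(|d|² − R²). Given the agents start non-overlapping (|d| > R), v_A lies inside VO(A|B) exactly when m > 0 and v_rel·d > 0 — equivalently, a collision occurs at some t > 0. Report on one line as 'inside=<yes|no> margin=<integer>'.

d = (16, -10),  |d|² = 356;  R = 7+2 = 9,  c = 356−9² = 275
v_rel = (-13, 4),  |v_rel|² = 185;  v_rel·d = (-13)·(16) + (4)·(-10) = -248
185·t² + 496·t + 275 = 0  ⇒  m = (-248)² − 185·275 = 10629
m = 10629 > 0,  v_rel·d = -248 < 0  ⇒  outside

inside=no margin=10629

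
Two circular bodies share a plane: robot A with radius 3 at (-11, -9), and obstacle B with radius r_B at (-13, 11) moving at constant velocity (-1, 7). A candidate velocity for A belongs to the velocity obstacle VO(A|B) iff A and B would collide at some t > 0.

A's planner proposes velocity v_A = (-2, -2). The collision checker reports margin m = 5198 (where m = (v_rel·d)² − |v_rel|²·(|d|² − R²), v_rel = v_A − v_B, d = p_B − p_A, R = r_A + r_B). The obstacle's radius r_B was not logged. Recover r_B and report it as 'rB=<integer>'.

m = 5198
d = (-2, 20);  v_rel = (-1, -9),  |v_rel|² = 82
v_rel×d = (-1)·(20) − (-9)·(-2) = -38
since m = R²·82 − (-38)²:  R² = (1444 + 5198) / 82 = 81
R = √81 = 9  ⇒  r_B = 9 − 3 = 6

rB=6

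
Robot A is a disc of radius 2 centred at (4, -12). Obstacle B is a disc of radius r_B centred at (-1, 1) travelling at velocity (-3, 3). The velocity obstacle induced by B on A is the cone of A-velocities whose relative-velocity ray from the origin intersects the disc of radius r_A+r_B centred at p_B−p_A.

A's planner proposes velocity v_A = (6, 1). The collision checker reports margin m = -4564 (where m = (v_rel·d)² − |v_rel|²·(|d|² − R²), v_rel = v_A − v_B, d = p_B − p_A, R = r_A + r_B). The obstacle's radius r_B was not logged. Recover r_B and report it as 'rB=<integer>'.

m = -4564
d = (-5, 13);  v_rel = (9, -2),  |v_rel|² = 85
v_rel×d = (9)·(13) − (-2)·(-5) = 107
since m = R²·85 − 107²:  R² = (11449 + -4564) / 85 = 81
R = √81 = 9  ⇒  r_B = 9 − 2 = 7

rB=7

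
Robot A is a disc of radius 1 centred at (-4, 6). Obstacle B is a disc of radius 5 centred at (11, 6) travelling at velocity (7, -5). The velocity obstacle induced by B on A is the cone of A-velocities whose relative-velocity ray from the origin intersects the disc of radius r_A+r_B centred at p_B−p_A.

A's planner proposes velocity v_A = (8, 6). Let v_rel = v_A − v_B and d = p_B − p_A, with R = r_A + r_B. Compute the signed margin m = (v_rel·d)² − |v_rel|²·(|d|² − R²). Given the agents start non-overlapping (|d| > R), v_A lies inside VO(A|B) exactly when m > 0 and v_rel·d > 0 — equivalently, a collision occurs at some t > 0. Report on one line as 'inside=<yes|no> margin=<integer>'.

d = (15, 0),  |d|² = 225;  R = 1+5 = 6,  c = 225−6² = 189
v_rel = (1, 11),  |v_rel|² = 122;  v_rel·d = (1)·(15) + (11)·(0) = 15
122·t² − 30·t + 189 = 0  ⇒  m = 15² − 122·189 = -22833
m = -22833 < 0,  v_rel·d = 15 > 0  ⇒  outside

inside=no margin=-22833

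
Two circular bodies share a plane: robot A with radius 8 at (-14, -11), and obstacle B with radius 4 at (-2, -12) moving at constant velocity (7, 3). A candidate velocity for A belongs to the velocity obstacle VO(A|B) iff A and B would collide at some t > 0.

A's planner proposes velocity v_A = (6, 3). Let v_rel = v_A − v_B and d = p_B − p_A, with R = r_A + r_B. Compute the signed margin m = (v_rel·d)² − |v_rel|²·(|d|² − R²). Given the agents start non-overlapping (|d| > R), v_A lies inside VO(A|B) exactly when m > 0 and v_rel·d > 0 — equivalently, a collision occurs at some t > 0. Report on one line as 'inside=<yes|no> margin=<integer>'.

d = (12, -1),  |d|² = 145;  R = 8+4 = 12,  c = 145−12² = 1
v_rel = (-1, 0),  |v_rel|² = 1;  v_rel·d = (-1)·(12) + (0)·(-1) = -12
1·t² + 24·t + 1 = 0  ⇒  m = (-12)² − 1·1 = 143
m = 143 > 0,  v_rel·d = -12 < 0  ⇒  outside

inside=no margin=143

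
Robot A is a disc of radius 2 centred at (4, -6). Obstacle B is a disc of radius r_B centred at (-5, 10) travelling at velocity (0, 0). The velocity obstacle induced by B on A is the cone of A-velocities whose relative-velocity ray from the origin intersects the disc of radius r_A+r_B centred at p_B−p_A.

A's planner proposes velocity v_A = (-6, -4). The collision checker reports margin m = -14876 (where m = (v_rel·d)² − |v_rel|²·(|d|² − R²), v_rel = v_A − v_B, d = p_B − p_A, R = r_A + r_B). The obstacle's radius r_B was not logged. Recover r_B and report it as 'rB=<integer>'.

m = -14876
d = (-9, 16);  v_rel = (-6, -4),  |v_rel|² = 52
v_rel×d = (-6)·(16) − (-4)·(-9) = -132
since m = R²·52 − (-132)²:  R² = (17424 + -14876) / 52 = 49
R = √49 = 7  ⇒  r_B = 7 − 2 = 5

rB=5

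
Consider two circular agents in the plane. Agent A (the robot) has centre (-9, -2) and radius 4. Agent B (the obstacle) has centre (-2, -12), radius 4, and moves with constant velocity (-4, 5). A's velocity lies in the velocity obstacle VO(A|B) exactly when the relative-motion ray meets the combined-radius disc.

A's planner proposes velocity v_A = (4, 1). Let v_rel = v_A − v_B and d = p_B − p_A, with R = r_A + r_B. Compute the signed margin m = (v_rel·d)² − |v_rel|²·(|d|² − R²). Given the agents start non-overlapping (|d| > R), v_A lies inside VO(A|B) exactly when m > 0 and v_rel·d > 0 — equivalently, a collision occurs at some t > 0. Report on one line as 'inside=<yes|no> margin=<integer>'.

d = (7, -10),  |d|² = 149;  R = 4+4 = 8,  c = 149−8² = 85
v_rel = (8, -4),  |v_rel|² = 80;  v_rel·d = (8)·(7) + (-4)·(-10) = 96
80·t² − 192·t + 85 = 0  ⇒  m = 96² − 80·85 = 2416
m = 2416 > 0,  v_rel·d = 96 > 0  ⇒  inside

inside=yes margin=2416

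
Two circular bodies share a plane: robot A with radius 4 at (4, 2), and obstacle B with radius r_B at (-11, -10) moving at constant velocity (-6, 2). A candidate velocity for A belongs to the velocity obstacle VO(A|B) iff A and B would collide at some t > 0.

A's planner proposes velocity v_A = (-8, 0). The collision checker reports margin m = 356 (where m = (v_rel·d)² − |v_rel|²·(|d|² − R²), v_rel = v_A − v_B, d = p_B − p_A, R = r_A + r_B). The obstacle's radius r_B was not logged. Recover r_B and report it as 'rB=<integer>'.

m = 356
d = (-15, -12);  v_rel = (-2, -2),  |v_rel|² = 8
v_rel×d = (-2)·(-12) − (-2)·(-15) = -6
since m = R²·8 − (-6)²:  R² = (36 + 356) / 8 = 49
R = √49 = 7  ⇒  r_B = 7 − 4 = 3

rB=3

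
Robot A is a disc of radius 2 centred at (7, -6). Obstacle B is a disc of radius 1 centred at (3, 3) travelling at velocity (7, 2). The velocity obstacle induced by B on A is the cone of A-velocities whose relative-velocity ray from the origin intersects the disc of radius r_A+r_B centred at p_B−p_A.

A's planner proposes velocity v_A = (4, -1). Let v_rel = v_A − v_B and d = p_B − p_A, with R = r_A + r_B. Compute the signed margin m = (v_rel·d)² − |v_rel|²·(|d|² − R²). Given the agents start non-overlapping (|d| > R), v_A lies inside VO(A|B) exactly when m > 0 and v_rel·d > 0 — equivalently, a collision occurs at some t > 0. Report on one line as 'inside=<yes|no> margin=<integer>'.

d = (-4, 9),  |d|² = 97;  R = 2+1 = 3,  c = 97−3² = 88
v_rel = (-3, -3),  |v_rel|² = 18;  v_rel·d = (-3)·(-4) + (-3)·(9) = -15
18·t² + 30·t + 88 = 0  ⇒  m = (-15)² − 18·88 = -1359
m = -1359 < 0,  v_rel·d = -15 < 0  ⇒  outside

inside=no margin=-1359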